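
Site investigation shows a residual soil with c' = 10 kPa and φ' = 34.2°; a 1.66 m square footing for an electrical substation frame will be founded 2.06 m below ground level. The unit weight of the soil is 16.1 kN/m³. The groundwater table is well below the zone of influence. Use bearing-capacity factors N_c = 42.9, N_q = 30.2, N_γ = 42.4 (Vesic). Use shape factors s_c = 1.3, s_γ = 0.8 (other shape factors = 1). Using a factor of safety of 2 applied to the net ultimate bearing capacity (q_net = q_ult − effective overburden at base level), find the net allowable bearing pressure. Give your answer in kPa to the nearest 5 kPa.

q_all(net) ≈ 990 kPa

q = γ·D_f = 16.1 × 2.06 = 33.166 kPa.
c·N_c·s_c = 10 × 42.9 × 1.3 = 557.7 kPa
q·N_q = 33.166 × 30.2 = 1001.6 kPa
0.5·γ·B·N_γ·s_γ = 0.5 × 16.1 × 1.66 × 42.4 × 0.8 = 453.27 kPa
q_ult = 557.7 + 1001.6 + 453.27 = 2012.6 kPa.
Net ultimate: q_net = 2012.6 − 33.166 = 1979.4 kPa.
q_all(net) = 1979.4 / 2 = 989.71 kPa.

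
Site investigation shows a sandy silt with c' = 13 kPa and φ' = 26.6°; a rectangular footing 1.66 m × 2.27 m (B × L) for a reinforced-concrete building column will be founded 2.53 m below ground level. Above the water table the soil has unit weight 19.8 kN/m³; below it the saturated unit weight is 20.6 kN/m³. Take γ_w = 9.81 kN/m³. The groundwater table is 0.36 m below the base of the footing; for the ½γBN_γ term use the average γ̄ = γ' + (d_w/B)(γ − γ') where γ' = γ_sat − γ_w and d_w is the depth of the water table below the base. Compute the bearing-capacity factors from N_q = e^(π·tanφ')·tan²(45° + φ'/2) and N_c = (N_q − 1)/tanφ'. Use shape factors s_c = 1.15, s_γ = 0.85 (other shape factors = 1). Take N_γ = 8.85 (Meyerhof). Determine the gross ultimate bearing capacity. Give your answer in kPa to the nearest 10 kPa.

tan26.6° = 0.5008, so N_q = e^(π×0.5008)·tan²(58.3°) = 4.822 × 2.622 = 12.64.
N_c = (12.64 − 1)/tan26.6° = 23.25.
Effective surcharge at the founding depth q = γ·D_f = 19.8 × 2.53 = 50.094 kPa.
With d_w = 0.36 m < B, γ̄ = 10.79 + (0.36/1.66) × (19.8 − 10.79) = 12.744 kN/m³.
q_ult = c·N_c·s_c + q·N_q + 0.5·γ·B·N_γ·s_γ
     = 13 × 23.247 × 1.15 + 50.094 × 12.641 + 0.5 × 12.744 × 1.66 × 8.85 × 0.85
     = 347.55 + 633.26 + 79.569 = 1060.4 kPa.

q_ult ≈ 1060 kPa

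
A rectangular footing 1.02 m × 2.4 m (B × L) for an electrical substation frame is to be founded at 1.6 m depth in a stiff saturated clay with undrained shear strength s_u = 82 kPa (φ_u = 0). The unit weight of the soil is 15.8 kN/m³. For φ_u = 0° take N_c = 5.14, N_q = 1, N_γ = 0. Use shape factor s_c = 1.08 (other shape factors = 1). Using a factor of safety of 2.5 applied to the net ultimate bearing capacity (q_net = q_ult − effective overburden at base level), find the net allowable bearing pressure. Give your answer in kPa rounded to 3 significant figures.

Overburden at base level: q = 15.8 × 1.6 = 25.28 kPa.
Cohesion term c·N_c·s_c = 82 × 5.14 × 1.08 = 455.2 kPa; surcharge term q·N_q = 25.28 × 1 = 25.28 kPa.
q_ult = 455.2 + 25.28 = 480.48 kPa.
Net ultimate: q_net = 480.48 − 25.28 = 455.2 kPa.
q_all(net) = 455.2 / 2.5 = 182.08 kPa.

q_all(net) ≈ 182 kPa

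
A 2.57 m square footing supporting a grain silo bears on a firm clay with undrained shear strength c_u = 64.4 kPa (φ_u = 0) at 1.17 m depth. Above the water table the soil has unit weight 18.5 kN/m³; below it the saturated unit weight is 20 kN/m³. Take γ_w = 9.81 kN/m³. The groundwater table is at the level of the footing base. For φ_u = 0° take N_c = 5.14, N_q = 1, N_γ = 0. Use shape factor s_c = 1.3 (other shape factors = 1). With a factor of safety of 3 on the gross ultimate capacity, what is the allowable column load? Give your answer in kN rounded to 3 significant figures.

q = γ·D_f = 18.5 × 1.17 = 21.645 kPa.
c·N_c·s_c = 64.4 × 5.14 × 1.3 = 430.32 kPa
q·N_q = 21.645 × 1 = 21.645 kPa
q_ult = 430.32 + 21.645 = 451.97 kPa.
Gross allowable pressure q_all = 451.97 / 3 = 150.66 kPa.
Footing area = 6.6049 m², so allowable column load = 150.66 × 6.6049 = 995.06 kN.

P_all ≈ 995 kN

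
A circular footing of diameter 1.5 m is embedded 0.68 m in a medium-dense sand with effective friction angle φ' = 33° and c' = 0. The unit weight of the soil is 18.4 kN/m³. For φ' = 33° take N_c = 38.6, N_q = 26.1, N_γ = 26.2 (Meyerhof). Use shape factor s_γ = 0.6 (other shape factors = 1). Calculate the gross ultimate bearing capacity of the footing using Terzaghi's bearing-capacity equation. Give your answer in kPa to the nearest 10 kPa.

q_ult ≈ 540 kPa

Overburden at base level: q = 18.4 × 0.68 = 12.512 kPa.
Surcharge term q·N_q = 12.512 × 26.1 = 326.56 kPa; self-weight term 0.5·γ·B·N_γ·s_γ = 0.5 × 18.4 × 1.5 × 26.2 × 0.6 = 216.94 kPa.
q_ult = 326.56 + 216.94 = 543.5 kPa.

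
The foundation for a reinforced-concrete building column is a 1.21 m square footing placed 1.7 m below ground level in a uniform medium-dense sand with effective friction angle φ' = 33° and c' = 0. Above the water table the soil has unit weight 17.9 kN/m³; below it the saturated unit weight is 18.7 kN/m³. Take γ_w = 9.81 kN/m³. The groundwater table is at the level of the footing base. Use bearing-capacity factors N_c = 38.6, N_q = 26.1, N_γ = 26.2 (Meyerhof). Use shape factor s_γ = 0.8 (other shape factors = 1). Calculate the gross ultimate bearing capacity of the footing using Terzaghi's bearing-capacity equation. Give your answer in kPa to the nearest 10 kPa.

q = γ·D_f = 17.9 × 1.7 = 30.43 kPa.
For the ½γBN_γ term take γ' = 18.7 − 9.81 = 8.89 kN/m³ (soil below base is submerged).
q·N_q = 30.43 × 26.1 = 794.22 kPa
0.5·γ·B·N_γ·s_γ = 0.5 × 8.89 × 1.21 × 26.2 × 0.8 = 112.73 kPa
q_ult = 794.22 + 112.73 = 906.96 kPa.

q_ult ≈ 910 kPa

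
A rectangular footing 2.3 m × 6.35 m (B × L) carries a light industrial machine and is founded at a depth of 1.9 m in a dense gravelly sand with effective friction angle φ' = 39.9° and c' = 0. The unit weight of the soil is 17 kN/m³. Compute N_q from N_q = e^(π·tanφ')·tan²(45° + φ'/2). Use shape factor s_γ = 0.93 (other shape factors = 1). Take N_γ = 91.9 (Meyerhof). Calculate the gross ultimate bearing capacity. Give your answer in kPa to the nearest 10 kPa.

tan39.9° = 0.8361, so N_q = e^(π×0.8361)·tan²(64.95°) = 13.829 × 4.578 = 63.31.
q = γ·D_f = 17 × 1.9 = 32.3 kPa.
q·N_q = 32.3 × 63.31 = 2044.9 kPa
0.5·γ·B·N_γ·s_γ = 0.5 × 17 × 2.3 × 91.9 × 0.93 = 1670.9 kPa
q_ult = 2044.9 + 1670.9 = 3715.8 kPa.

q_ult ≈ 3720 kPa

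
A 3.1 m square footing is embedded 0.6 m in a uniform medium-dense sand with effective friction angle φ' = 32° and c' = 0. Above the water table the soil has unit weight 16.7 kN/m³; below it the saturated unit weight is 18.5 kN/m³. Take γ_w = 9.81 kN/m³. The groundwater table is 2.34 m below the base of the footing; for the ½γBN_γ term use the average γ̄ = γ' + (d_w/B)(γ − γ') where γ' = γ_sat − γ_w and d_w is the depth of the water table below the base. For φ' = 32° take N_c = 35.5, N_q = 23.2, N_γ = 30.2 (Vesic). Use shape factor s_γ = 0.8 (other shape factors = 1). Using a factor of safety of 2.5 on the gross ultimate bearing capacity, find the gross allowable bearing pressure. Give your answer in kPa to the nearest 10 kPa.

Effective surcharge at the founding depth q = γ·D_f = 16.7 × 0.6 = 10.02 kPa.
With d_w = 2.34 m < B, γ̄ = 8.69 + (2.34/3.1) × (16.7 − 8.69) = 14.736 kN/m³.
q_ult = q·N_q + 0.5·γ·B·N_γ·s_γ
     = 10.02 × 23.2 + 0.5 × 14.736 × 3.1 × 30.2 × 0.8
     = 232.46 + 551.84 = 784.31 kPa.
q_all = 784.31 / 2.5 = 313.72 kPa.

q_all ≈ 310 kPa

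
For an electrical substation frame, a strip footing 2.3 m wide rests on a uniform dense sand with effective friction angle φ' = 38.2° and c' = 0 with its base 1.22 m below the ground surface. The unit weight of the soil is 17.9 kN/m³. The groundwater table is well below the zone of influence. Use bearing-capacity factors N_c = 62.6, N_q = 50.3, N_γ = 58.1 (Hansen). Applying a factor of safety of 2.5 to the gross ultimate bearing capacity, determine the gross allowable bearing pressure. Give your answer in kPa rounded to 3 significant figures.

q_all ≈ 918 kPa

Overburden at base level: q = 17.9 × 1.22 = 21.838 kPa.
Surcharge term q·N_q = 21.838 × 50.3 = 1098.5 kPa; self-weight term 0.5·γ·B·N_γ = 0.5 × 17.9 × 2.3 × 58.1 = 1196 kPa.
q_ult = 1098.5 + 1196 = 2294.4 kPa.
q_all = q_ult / FS = 2294.4 / 2.5 = 917.78 kPa.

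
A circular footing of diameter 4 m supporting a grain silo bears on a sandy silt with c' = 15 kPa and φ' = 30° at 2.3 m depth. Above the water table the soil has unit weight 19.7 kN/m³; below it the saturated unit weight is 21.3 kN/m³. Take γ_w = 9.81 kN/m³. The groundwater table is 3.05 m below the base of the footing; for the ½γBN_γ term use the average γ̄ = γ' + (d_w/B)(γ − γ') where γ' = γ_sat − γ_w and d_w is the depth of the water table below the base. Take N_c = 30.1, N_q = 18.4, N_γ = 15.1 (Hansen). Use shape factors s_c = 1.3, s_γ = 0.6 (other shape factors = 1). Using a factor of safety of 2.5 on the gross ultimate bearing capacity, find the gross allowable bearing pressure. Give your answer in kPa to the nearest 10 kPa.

Effective surcharge at the founding depth q = γ·D_f = 19.7 × 2.3 = 45.31 kPa.
With d_w = 3.05 m < B, γ̄ = 11.49 + (3.05/4) × (19.7 − 11.49) = 17.75 kN/m³.
q_ult = c·N_c·s_c + q·N_q + 0.5·γ·B·N_γ·s_γ
     = 15 × 30.1 × 1.3 + 45.31 × 18.4 + 0.5 × 17.75 × 4 × 15.1 × 0.6
     = 586.95 + 833.7 + 321.63 = 1742.3 kPa.
q_all = 1742.3 / 2.5 = 696.91 kPa.

q_all ≈ 700 kPa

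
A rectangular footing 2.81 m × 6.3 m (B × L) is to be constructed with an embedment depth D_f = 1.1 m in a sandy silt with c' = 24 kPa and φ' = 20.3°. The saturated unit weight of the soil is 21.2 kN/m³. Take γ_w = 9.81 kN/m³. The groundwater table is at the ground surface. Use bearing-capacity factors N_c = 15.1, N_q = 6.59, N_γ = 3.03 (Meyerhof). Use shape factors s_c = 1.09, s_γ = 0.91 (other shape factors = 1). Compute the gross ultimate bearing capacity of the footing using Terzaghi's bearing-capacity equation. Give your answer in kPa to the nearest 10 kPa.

Water table at ground surface, so effective unit weight γ' = 21.2 − 9.81 = 11.39 kN/m³ is used throughout; overburden q = 11.39 × 1.1 = 12.529 kPa; the same γ' applies in the ½γBN_γ term.
Cohesion term c·N_c·s_c = 24 × 15.1 × 1.09 = 395.02 kPa; surcharge term q·N_q = 12.529 × 6.59 = 82.566 kPa; self-weight term 0.5·γ·B·N_γ·s_γ = 0.5 × 11.39 × 2.81 × 3.03 × 0.91 = 44.125 kPa.
q_ult = 395.02 + 82.566 + 44.125 = 521.71 kPa.

q_ult ≈ 520 kPa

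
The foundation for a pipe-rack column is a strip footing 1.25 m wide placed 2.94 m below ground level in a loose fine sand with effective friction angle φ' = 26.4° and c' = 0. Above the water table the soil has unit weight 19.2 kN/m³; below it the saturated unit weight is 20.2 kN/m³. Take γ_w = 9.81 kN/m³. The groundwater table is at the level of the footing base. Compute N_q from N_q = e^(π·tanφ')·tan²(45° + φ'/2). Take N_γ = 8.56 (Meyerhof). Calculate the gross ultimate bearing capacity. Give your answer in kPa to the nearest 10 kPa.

tan26.4° = 0.4964, so N_q = e^(π×0.4964)·tan²(58.2°) = 4.756 × 2.601 = 12.37.
Effective surcharge at the founding depth q = γ·D_f = 19.2 × 2.94 = 56.448 kPa.
The water table coincides with the base, so in the self-weight term γ → γ' = 10.39 kN/m³.
q_ult = q·N_q + 0.5·γ·B·N_γ
     = 56.448 × 12.373 + 0.5 × 10.39 × 1.25 × 8.56
     = 698.41 + 55.587 = 754 kPa.

q_ult ≈ 750 kPa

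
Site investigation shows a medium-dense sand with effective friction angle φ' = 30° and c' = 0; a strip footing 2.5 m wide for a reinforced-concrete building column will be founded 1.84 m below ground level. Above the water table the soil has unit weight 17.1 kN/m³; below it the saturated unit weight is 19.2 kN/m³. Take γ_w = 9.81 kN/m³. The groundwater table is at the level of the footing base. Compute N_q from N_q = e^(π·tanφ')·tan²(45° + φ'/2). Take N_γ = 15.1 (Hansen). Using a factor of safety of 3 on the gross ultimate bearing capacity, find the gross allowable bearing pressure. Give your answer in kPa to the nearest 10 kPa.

N_q = e^(π·tan30°)·tan²(60°) = 18.4.
Effective surcharge at the founding depth q = γ·D_f = 17.1 × 1.84 = 31.464 kPa.
The water table coincides with the base, so in the self-weight term γ → γ' = 9.39 kN/m³.
q_ult = q·N_q + 0.5·γ·B·N_γ
     = 31.464 × 18.401 + 0.5 × 9.39 × 2.5 × 15.1
     = 578.97 + 177.24 = 756.21 kPa.
q_all = 756.21 / 3 = 252.07 kPa.

q_all ≈ 250 kPa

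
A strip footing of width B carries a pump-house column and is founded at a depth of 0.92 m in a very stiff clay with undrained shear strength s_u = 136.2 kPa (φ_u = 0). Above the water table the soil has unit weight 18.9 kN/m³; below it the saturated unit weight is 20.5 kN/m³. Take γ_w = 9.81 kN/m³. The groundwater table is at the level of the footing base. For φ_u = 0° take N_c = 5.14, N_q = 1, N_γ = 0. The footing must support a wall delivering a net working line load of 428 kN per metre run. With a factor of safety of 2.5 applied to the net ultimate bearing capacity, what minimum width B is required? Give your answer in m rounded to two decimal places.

B = 1.53 m

Effective surcharge at the founding depth q = γ·D_f = 18.9 × 0.92 = 17.388 kPa.
q_ult = c·N_c + q·N_q
     = 136.2 × 5.14 + 17.388 × 1
     = 700.07 + 17.388 = 717.46 kPa.
For φ = 0 the ½γBN_γ term vanishes, so q_ult is independent of B. q_net = 717.46 − 17.388 = 700.07 kPa; q_all(net) = 700.07/2.5 = 280.03 kPa.
Required width B = w / q_all(net) = 428 / 280.03 = 1.528 m.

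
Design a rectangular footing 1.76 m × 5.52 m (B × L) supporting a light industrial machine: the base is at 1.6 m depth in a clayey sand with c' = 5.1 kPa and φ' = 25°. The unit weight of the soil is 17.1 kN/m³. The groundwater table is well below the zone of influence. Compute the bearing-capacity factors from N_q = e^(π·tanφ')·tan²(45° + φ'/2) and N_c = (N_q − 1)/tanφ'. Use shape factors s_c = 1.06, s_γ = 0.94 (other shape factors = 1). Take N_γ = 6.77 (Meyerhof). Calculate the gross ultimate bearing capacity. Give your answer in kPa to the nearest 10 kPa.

tan25° = 0.4663, so N_q = e^(π×0.4663)·tan²(57.5°) = 4.327 × 2.464 = 10.66.
N_c = (10.66 − 1)/tan25° = 20.72.
q = γ·D_f = 17.1 × 1.6 = 27.36 kPa.
c·N_c·s_c = 5.1 × 20.721 × 1.06 = 112.02 kPa
q·N_q = 27.36 × 10.662 = 291.72 kPa
0.5·γ·B·N_γ·s_γ = 0.5 × 17.1 × 1.76 × 6.77 × 0.94 = 95.762 kPa
q_ult = 112.02 + 291.72 + 95.762 = 499.49 kPa.

q_ult ≈ 500 kPa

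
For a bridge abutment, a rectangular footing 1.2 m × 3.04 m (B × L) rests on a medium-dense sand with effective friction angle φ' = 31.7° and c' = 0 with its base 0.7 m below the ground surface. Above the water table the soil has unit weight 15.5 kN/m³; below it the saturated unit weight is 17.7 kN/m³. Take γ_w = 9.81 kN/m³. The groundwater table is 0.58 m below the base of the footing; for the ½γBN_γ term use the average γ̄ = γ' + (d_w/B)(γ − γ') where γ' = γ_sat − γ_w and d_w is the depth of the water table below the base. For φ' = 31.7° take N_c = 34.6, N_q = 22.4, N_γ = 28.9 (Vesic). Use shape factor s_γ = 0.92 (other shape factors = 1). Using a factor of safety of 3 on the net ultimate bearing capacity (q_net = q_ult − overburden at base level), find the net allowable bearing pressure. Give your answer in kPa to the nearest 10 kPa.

q = γ·D_f = 15.5 × 0.7 = 10.85 kPa.
γ' = 7.89 kN/m³; averaging over the depth B below the base, γ̄ = γ' + (d_w/B)(γ − γ') = 11.568 kN/m³.
q·N_q = 10.85 × 22.4 = 243.04 kPa
0.5·γ·B·N_γ·s_γ = 0.5 × 11.568 × 1.2 × 28.9 × 0.92 = 184.54 kPa
q_ult = 243.04 + 184.54 = 427.58 kPa.
q_net = 427.58 − 10.85 = 416.73 kPa.
q_all(net) = 416.73 / 3 = 138.91 kPa.

q_all(net) ≈ 140 kPa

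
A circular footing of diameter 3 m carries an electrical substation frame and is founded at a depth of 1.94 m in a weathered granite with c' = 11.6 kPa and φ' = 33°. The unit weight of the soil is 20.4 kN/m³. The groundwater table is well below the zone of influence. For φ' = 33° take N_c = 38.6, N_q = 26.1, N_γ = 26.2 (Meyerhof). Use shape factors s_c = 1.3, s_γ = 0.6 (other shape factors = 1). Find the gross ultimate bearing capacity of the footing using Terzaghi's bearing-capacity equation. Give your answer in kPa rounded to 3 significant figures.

Effective surcharge at the founding depth q = γ·D_f = 20.4 × 1.94 = 39.576 kPa.
q_ult = c·N_c·s_c + q·N_q + 0.5·γ·B·N_γ·s_γ
     = 11.6 × 38.6 × 1.3 + 39.576 × 26.1 + 0.5 × 20.4 × 3 × 26.2 × 0.6
     = 582.09 + 1032.9 + 481.03 = 2096.1 kPa.

q_ult ≈ 2100 kPa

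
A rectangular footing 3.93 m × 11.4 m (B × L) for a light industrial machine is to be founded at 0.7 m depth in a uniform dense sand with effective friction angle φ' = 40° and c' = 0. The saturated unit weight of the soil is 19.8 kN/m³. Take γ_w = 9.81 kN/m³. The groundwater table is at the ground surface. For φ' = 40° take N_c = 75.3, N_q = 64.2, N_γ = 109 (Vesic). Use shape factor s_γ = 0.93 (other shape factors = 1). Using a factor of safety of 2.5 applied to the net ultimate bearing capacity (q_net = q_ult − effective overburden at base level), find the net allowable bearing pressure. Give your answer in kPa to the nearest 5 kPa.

Water table at ground surface, so effective unit weight γ' = 19.8 − 9.81 = 9.99 kN/m³ is used throughout; overburden q = 9.99 × 0.7 = 6.993 kPa; the same γ' applies in the ½γBN_γ term.
Surcharge term q·N_q = 6.993 × 64.2 = 448.95 kPa; self-weight term 0.5·γ·B·N_γ·s_γ = 0.5 × 9.99 × 3.93 × 109 × 0.93 = 1989.9 kPa.
q_ult = 448.95 + 1989.9 = 2438.9 kPa.
Net ultimate: q_net = 2438.9 − 6.993 = 2431.9 kPa.
q_all(net) = 2431.9 / 2.5 = 972.75 kPa.

q_all(net) ≈ 975 kPa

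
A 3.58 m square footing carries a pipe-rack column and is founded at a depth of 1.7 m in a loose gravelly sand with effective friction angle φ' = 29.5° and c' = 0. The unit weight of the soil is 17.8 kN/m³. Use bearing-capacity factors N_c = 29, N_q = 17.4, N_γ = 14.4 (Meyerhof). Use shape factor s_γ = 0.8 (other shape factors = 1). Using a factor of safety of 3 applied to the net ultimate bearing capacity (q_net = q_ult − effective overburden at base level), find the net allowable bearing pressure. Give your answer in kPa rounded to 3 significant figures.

q_all(net) ≈ 288 kPa

Effective surcharge at the founding depth q = γ·D_f = 17.8 × 1.7 = 30.26 kPa.
q_ult = q·N_q + 0.5·γ·B·N_γ·s_γ
     = 30.26 × 17.4 + 0.5 × 17.8 × 3.58 × 14.4 × 0.8
     = 526.52 + 367.05 = 893.57 kPa.
Net ultimate: q_net = 893.57 − 30.26 = 863.31 kPa.
q_all(net) = 863.31 / 3 = 287.77 kPa.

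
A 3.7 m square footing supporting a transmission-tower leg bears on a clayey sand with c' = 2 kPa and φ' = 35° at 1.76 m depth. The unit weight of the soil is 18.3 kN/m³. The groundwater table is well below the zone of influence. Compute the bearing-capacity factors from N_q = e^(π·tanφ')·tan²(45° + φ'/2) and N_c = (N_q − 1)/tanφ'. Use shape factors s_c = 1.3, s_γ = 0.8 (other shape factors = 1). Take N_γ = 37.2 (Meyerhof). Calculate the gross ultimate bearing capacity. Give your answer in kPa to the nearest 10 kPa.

q_ult ≈ 2200 kPa

tan35° = 0.7002, so N_q = e^(π×0.7002)·tan²(62.5°) = 9.023 × 3.69 = 33.3.
N_c = (33.3 − 1)/tan35° = 46.12.
q = γ·D_f = 18.3 × 1.76 = 32.208 kPa.
c·N_c·s_c = 2 × 46.124 × 1.3 = 119.92 kPa
q·N_q = 32.208 × 33.296 = 1072.4 kPa
0.5·γ·B·N_γ·s_γ = 0.5 × 18.3 × 3.7 × 37.2 × 0.8 = 1007.5 kPa
q_ult = 119.92 + 1072.4 + 1007.5 = 2199.8 kPa.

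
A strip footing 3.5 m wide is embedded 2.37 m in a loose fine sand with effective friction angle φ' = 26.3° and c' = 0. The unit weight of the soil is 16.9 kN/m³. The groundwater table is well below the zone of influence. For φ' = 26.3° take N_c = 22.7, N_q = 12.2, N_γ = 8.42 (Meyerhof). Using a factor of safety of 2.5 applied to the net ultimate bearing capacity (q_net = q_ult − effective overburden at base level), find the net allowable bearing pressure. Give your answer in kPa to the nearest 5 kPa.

Effective surcharge at the founding depth q = γ·D_f = 16.9 × 2.37 = 40.053 kPa.
q_ult = q·N_q + 0.5·γ·B·N_γ
     = 40.053 × 12.2 + 0.5 × 16.9 × 3.5 × 8.42
     = 488.65 + 249.02 = 737.67 kPa.
Net ultimate: q_net = 737.67 − 40.053 = 697.62 kPa.
q_all(net) = 697.62 / 2.5 = 279.05 kPa.

q_all(net) ≈ 280 kPa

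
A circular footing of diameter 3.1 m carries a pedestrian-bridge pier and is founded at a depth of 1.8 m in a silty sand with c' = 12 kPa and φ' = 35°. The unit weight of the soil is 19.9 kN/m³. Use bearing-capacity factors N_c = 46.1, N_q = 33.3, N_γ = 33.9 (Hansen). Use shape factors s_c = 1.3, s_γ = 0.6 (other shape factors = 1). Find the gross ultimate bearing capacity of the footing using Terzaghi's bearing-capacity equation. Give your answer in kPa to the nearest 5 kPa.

q_ult ≈ 2540 kPa

Overburden at base level: q = 19.9 × 1.8 = 35.82 kPa.
Cohesion term c·N_c·s_c = 12 × 46.1 × 1.3 = 719.16 kPa; surcharge term q·N_q = 35.82 × 33.3 = 1192.8 kPa; self-weight term 0.5·γ·B·N_γ·s_γ = 0.5 × 19.9 × 3.1 × 33.9 × 0.6 = 627.39 kPa.
q_ult = 719.16 + 1192.8 + 627.39 = 2539.4 kPa.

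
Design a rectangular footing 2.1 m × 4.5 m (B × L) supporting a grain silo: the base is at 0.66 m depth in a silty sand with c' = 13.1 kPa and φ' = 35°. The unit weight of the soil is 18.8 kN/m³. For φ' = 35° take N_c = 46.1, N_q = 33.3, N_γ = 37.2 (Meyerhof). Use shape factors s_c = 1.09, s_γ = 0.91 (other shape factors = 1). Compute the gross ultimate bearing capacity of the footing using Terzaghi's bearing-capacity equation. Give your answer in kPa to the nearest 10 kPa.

q = γ·D_f = 18.8 × 0.66 = 12.408 kPa.
c·N_c·s_c = 13.1 × 46.1 × 1.09 = 658.26 kPa
q·N_q = 12.408 × 33.3 = 413.19 kPa
0.5·γ·B·N_γ·s_γ = 0.5 × 18.8 × 2.1 × 37.2 × 0.91 = 668.24 kPa
q_ult = 658.26 + 413.19 + 668.24 = 1739.7 kPa.

q_ult ≈ 1740 kPa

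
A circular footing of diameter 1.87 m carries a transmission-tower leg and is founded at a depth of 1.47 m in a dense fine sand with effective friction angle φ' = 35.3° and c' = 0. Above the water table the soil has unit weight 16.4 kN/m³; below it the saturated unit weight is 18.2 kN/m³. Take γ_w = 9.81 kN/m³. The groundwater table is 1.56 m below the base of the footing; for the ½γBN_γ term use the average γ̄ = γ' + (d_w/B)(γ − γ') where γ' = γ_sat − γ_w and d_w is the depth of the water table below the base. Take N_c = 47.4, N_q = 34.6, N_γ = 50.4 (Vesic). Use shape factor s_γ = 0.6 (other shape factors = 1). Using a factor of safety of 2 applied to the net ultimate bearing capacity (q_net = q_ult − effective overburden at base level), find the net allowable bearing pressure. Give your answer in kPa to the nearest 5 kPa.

q_all(net) ≈ 620 kPa

q = γ·D_f = 16.4 × 1.47 = 24.108 kPa.
γ' = 8.39 kN/m³; averaging over the depth B below the base, γ̄ = γ' + (d_w/B)(γ − γ') = 15.072 kN/m³.
q·N_q = 24.108 × 34.6 = 834.14 kPa
0.5·γ·B·N_γ·s_γ = 0.5 × 15.072 × 1.87 × 50.4 × 0.6 = 426.16 kPa
q_ult = 834.14 + 426.16 = 1260.3 kPa.
Net ultimate: q_net = 1260.3 − 24.108 = 1236.2 kPa.
q_all(net) = 1236.2 / 2 = 618.09 kPa.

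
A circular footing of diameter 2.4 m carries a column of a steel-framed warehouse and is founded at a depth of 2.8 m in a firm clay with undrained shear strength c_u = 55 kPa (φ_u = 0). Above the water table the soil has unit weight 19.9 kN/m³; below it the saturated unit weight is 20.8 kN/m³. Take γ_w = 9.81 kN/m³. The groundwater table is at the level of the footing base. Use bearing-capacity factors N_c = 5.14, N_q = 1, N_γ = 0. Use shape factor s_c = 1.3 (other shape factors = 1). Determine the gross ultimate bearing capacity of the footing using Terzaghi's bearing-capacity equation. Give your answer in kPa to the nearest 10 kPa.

q_ult ≈ 420 kPa

q = γ·D_f = 19.9 × 2.8 = 55.72 kPa.
c·N_c·s_c = 55 × 5.14 × 1.3 = 367.51 kPa
q·N_q = 55.72 × 1 = 55.72 kPa
q_ult = 367.51 + 55.72 = 423.23 kPa.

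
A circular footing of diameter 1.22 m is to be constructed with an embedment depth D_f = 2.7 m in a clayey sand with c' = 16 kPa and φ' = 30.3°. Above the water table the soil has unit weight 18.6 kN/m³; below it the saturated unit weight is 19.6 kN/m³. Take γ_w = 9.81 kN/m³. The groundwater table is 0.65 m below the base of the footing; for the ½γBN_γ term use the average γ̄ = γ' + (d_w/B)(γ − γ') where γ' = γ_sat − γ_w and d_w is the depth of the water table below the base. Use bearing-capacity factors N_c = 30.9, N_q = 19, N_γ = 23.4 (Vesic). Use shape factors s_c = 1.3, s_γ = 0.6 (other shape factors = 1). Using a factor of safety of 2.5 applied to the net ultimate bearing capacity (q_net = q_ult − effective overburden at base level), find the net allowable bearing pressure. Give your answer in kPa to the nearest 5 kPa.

q_all(net) ≈ 670 kPa

q = γ·D_f = 18.6 × 2.7 = 50.22 kPa.
γ' = 9.79 kN/m³; averaging over the depth B below the base, γ̄ = γ' + (d_w/B)(γ − γ') = 14.484 kN/m³.
c·N_c·s_c = 16 × 30.9 × 1.3 = 642.72 kPa
q·N_q = 50.22 × 19 = 954.18 kPa
0.5·γ·B·N_γ·s_γ = 0.5 × 14.484 × 1.22 × 23.4 × 0.6 = 124.05 kPa
q_ult = 642.72 + 954.18 + 124.05 = 1720.9 kPa.
Net ultimate: q_net = 1720.9 − 50.22 = 1670.7 kPa.
q_all(net) = 1670.7 / 2.5 = 668.29 kPa.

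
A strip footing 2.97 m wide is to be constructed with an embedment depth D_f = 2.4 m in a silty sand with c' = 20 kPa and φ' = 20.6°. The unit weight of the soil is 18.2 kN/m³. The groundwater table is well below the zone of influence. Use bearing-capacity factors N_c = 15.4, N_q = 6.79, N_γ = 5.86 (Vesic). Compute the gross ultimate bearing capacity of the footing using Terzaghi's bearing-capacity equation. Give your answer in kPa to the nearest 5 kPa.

Overburden at base level: q = 18.2 × 2.4 = 43.68 kPa.
Cohesion term c·N_c = 20 × 15.4 = 308 kPa; surcharge term q·N_q = 43.68 × 6.79 = 296.59 kPa; self-weight term 0.5·γ·B·N_γ = 0.5 × 18.2 × 2.97 × 5.86 = 158.38 kPa.
q_ult = 308 + 296.59 + 158.38 = 762.97 kPa.

q_ult ≈ 765 kPa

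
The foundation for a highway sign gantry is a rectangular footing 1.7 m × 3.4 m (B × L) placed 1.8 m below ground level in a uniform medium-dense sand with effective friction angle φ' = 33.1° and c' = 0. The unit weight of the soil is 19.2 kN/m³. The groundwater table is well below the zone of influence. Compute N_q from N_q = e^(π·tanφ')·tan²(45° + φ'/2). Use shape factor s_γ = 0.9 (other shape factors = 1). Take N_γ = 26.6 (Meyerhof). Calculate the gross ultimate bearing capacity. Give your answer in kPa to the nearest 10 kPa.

q_ult ≈ 1300 kPa

tan33.1° = 0.6519, so N_q = e^(π×0.6519)·tan²(61.55°) = 7.752 × 3.406 = 26.41.
Overburden at base level: q = 19.2 × 1.8 = 34.56 kPa.
Surcharge term q·N_q = 34.56 × 26.406 = 912.6 kPa; self-weight term 0.5·γ·B·N_γ·s_γ = 0.5 × 19.2 × 1.7 × 26.6 × 0.9 = 390.7 kPa.
q_ult = 912.6 + 390.7 = 1303.3 kPa.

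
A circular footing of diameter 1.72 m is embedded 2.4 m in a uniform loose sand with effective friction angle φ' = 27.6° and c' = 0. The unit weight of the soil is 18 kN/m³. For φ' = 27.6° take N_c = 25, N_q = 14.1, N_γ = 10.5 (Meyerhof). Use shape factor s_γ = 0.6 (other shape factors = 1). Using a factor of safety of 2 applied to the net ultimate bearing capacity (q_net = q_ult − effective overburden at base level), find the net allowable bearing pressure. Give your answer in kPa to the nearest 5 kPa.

q_all(net) ≈ 330 kPa

Overburden at base level: q = 18 × 2.4 = 43.2 kPa.
Surcharge term q·N_q = 43.2 × 14.1 = 609.12 kPa; self-weight term 0.5·γ·B·N_γ·s_γ = 0.5 × 18 × 1.72 × 10.5 × 0.6 = 97.524 kPa.
q_ult = 609.12 + 97.524 = 706.64 kPa.
Net ultimate: q_net = 706.64 − 43.2 = 663.44 kPa.
q_all(net) = 663.44 / 2 = 331.72 kPa.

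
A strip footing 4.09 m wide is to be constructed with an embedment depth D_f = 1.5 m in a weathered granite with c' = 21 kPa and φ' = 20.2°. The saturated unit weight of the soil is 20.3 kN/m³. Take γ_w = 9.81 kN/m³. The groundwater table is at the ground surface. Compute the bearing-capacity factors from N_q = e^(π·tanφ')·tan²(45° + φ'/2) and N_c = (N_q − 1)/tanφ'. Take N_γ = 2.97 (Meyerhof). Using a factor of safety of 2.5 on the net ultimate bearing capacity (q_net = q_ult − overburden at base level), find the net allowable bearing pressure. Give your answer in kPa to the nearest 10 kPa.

q_all(net) ≈ 190 kPa

N_q = e^(π·tan20.2°)·tan²(55.1°) = 6.53; N_c = (N_q − 1)/tanφ' = 15.02.
With the water table at the surface the whole profile is submerged: γ' = 20.3 − 9.81 = 10.49 kN/m³, so q = γ'·D_f = 15.735 kPa; the same γ' applies in the ½γBN_γ term.
q_ult = c·N_c + q·N_q + 0.5·γ·B·N_γ
     = 21 × 15.024 + 15.735 × 6.5278 + 0.5 × 10.49 × 4.09 × 2.97
     = 315.51 + 102.72 + 63.713 = 481.94 kPa.
q_net = 481.94 − 15.735 = 466.2 kPa.
q_all(net) = 466.2 / 2.5 = 186.48 kPa.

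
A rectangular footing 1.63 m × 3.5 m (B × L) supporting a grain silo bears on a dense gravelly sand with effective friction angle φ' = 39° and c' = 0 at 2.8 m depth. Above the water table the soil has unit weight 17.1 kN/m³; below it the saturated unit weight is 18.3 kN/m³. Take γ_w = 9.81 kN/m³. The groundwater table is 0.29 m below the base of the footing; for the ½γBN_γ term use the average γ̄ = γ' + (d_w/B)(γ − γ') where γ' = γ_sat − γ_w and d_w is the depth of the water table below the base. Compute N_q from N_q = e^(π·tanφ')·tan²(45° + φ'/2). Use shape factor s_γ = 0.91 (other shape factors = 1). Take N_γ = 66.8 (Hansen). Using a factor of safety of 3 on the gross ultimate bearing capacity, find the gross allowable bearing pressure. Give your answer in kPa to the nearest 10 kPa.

q_all ≈ 1060 kPa

N_q = e^(π·tan39°)·tan²(64.5°) = 55.96.
q = γ·D_f = 17.1 × 2.8 = 47.88 kPa.
γ' = 8.49 kN/m³; averaging over the depth B below the base, γ̄ = γ' + (d_w/B)(γ − γ') = 10.022 kN/m³.
q·N_q = 47.88 × 55.957 = 2679.2 kPa
0.5·γ·B·N_γ·s_γ = 0.5 × 10.022 × 1.63 × 66.8 × 0.91 = 496.5 kPa
q_ult = 2679.2 + 496.5 = 3175.7 kPa.
q_all = 3175.7 / 3 = 1058.6 kPa.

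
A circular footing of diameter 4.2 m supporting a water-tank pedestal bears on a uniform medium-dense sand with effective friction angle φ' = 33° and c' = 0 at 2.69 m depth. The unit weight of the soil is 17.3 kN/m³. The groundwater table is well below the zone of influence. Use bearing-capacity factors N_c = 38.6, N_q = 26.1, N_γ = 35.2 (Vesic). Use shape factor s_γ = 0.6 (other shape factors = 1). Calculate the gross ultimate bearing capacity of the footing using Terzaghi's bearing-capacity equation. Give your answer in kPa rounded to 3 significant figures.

Effective surcharge at the founding depth q = γ·D_f = 17.3 × 2.69 = 46.537 kPa.
q_ult = q·N_q + 0.5·γ·B·N_γ·s_γ
     = 46.537 × 26.1 + 0.5 × 17.3 × 4.2 × 35.2 × 0.6
     = 1214.6 + 767.29 = 1981.9 kPa.

q_ult ≈ 1980 kPa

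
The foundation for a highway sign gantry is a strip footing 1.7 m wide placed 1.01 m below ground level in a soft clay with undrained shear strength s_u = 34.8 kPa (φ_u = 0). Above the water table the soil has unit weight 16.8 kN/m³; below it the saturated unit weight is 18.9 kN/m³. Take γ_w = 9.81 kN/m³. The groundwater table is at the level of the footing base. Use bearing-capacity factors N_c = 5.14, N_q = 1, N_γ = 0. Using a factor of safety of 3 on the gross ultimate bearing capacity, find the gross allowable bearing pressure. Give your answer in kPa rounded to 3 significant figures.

q_all ≈ 65.3 kPa

q = γ·D_f = 16.8 × 1.01 = 16.968 kPa.
c·N_c = 34.8 × 5.14 = 178.87 kPa
q·N_q = 16.968 × 1 = 16.968 kPa
q_ult = 178.87 + 16.968 = 195.84 kPa.
q_all = 195.84 / 3 = 65.28 kPa.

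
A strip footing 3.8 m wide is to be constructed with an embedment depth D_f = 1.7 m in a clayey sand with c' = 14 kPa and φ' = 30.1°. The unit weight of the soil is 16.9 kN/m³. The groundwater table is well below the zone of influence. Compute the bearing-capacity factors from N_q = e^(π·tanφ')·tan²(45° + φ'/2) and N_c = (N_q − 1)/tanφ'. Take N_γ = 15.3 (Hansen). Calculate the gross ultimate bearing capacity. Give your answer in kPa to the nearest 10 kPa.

q_ult ≈ 1450 kPa

tan30.1° = 0.5797, so N_q = e^(π×0.5797)·tan²(60.05°) = 6.179 × 3.012 = 18.61.
N_c = (18.61 − 1)/tan30.1° = 30.38.
q = γ·D_f = 16.9 × 1.7 = 28.73 kPa.
c·N_c = 14 × 30.381 = 425.33 kPa
q·N_q = 28.73 × 18.611 = 534.7 kPa
0.5·γ·B·N_γ = 0.5 × 16.9 × 3.8 × 15.3 = 491.28 kPa
q_ult = 425.33 + 534.7 + 491.28 = 1451.3 kPa.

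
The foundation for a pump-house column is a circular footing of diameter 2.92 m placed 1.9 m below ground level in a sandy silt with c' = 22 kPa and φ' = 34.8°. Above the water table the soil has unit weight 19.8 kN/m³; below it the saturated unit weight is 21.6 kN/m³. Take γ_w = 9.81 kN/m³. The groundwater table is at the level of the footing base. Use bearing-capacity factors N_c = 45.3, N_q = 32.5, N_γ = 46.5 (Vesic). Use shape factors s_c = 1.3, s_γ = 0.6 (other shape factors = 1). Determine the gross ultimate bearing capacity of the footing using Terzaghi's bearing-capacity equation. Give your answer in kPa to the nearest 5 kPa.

Overburden at base level: q = 19.8 × 1.9 = 37.62 kPa.
Below the base the soil is submerged, so the ½γBN_γ term uses γ' = 21.6 − 9.81 = 11.79 kN/m³.
Cohesion term c·N_c·s_c = 22 × 45.3 × 1.3 = 1295.6 kPa; surcharge term q·N_q = 37.62 × 32.5 = 1222.6 kPa; self-weight term 0.5·γ·B·N_γ·s_γ = 0.5 × 11.79 × 2.92 × 46.5 × 0.6 = 480.25 kPa.
q_ult = 1295.6 + 1222.6 + 480.25 = 2998.5 kPa.

q_ult ≈ 3000 kPa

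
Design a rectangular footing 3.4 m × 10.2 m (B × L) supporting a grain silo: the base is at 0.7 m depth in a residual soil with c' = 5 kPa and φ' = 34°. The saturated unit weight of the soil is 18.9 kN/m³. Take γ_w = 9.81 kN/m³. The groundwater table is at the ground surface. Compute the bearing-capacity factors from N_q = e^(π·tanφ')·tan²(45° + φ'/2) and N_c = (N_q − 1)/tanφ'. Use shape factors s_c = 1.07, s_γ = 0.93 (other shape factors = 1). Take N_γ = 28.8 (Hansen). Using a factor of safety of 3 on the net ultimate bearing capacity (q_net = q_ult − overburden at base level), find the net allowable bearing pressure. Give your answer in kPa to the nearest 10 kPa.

N_q = e^(π·tan34°)·tan²(62°) = 29.44; N_c = (N_q − 1)/tanφ' = 42.16.
γ' = 18.9 − 9.81 = 9.09 kN/m³ (submerged throughout). q = 9.09 × 0.7 = 6.363 kPa; the same γ' applies in the ½γBN_γ term.
c·N_c·s_c = 5 × 42.164 × 1.07 = 225.58 kPa
q·N_q = 6.363 × 29.44 = 187.33 kPa
0.5·γ·B·N_γ·s_γ = 0.5 × 9.09 × 3.4 × 28.8 × 0.93 = 413.89 kPa
q_ult = 225.58 + 187.33 + 413.89 = 826.79 kPa.
q_net = 826.79 − 6.363 = 820.43 kPa.
q_all(net) = 820.43 / 3 = 273.48 kPa.

q_all(net) ≈ 270 kPa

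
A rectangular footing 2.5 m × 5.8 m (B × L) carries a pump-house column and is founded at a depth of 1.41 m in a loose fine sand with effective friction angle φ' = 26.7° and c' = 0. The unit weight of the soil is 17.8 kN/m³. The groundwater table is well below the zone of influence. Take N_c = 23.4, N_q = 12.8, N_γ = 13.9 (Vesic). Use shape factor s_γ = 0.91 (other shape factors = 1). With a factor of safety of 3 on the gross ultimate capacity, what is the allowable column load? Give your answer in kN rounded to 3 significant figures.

Overburden at base level: q = 17.8 × 1.41 = 25.098 kPa.
Surcharge term q·N_q = 25.098 × 12.8 = 321.25 kPa; self-weight term 0.5·γ·B·N_γ·s_γ = 0.5 × 17.8 × 2.5 × 13.9 × 0.91 = 281.44 kPa.
q_ult = 321.25 + 281.44 = 602.69 kPa.
Gross allowable pressure q_all = 602.69 / 3 = 200.9 kPa.
Footing area = 14.5 m², so allowable column load = 200.9 × 14.5 = 2913 kN.

P_all ≈ 2910 kN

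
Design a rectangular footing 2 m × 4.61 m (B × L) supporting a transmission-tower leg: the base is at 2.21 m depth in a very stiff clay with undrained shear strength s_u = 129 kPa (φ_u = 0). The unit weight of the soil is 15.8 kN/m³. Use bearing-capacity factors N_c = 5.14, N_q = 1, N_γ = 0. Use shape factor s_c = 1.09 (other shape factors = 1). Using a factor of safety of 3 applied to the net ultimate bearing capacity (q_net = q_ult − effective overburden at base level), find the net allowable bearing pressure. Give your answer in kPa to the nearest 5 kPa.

Overburden at base level: q = 15.8 × 2.21 = 34.918 kPa.
Cohesion term c·N_c·s_c = 129 × 5.14 × 1.09 = 722.74 kPa; surcharge term q·N_q = 34.918 × 1 = 34.918 kPa.
q_ult = 722.74 + 34.918 = 757.65 kPa.
Net ultimate: q_net = 757.65 − 34.918 = 722.74 kPa.
q_all(net) = 722.74 / 3 = 240.91 kPa.

q_all(net) ≈ 240 kPa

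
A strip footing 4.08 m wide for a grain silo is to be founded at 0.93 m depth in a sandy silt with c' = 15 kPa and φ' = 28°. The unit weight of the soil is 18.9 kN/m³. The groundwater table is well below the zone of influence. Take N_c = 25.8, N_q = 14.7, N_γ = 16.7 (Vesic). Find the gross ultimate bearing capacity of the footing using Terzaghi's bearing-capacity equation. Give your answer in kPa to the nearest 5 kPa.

Effective surcharge at the founding depth q = γ·D_f = 18.9 × 0.93 = 17.577 kPa.
q_ult = c·N_c + q·N_q + 0.5·γ·B·N_γ
     = 15 × 25.8 + 17.577 × 14.7 + 0.5 × 18.9 × 4.08 × 16.7
     = 387 + 258.38 + 643.89 = 1289.3 kPa.

q_ult ≈ 1290 kPa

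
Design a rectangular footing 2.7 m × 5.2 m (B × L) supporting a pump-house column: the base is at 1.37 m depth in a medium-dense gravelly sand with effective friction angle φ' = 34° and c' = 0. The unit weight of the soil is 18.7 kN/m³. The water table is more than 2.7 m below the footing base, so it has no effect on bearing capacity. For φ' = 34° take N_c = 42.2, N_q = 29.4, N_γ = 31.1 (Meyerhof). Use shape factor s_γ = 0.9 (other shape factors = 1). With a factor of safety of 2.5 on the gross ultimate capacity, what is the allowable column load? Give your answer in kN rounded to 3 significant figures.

P_all ≈ 8200 kN

Effective surcharge at the founding depth q = γ·D_f = 18.7 × 1.37 = 25.619 kPa.
q_ult = q·N_q + 0.5·γ·B·N_γ·s_γ
     = 25.619 × 29.4 + 0.5 × 18.7 × 2.7 × 31.1 × 0.9
     = 753.2 + 706.61 = 1459.8 kPa.
Gross allowable pressure q_all = 1459.8 / 2.5 = 583.92 kPa.
Footing area = 14.04 m², so allowable column load = 583.92 × 14.04 = 8198.3 kN.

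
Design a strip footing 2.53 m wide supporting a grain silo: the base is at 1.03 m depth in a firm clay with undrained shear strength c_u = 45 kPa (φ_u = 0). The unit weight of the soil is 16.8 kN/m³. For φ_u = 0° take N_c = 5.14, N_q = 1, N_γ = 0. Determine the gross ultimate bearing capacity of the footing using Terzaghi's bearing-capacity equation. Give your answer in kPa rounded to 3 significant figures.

q_ult ≈ 249 kPa

Overburden at base level: q = 16.8 × 1.03 = 17.304 kPa.
Cohesion term c·N_c = 45 × 5.14 = 231.3 kPa; surcharge term q·N_q = 17.304 × 1 = 17.304 kPa.
q_ult = 231.3 + 17.304 = 248.6 kPa.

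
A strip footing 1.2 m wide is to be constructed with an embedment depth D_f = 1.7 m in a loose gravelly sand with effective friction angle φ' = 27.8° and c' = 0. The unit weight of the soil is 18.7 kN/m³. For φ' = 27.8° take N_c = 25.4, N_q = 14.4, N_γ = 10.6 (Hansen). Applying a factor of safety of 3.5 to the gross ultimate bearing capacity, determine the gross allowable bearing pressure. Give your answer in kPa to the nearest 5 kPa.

Overburden at base level: q = 18.7 × 1.7 = 31.79 kPa.
Surcharge term q·N_q = 31.79 × 14.4 = 457.78 kPa; self-weight term 0.5·γ·B·N_γ = 0.5 × 18.7 × 1.2 × 10.6 = 118.93 kPa.
q_ult = 457.78 + 118.93 = 576.71 kPa.
q_all = q_ult / FS = 576.71 / 3.5 = 164.77 kPa.

q_all ≈ 165 kPa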